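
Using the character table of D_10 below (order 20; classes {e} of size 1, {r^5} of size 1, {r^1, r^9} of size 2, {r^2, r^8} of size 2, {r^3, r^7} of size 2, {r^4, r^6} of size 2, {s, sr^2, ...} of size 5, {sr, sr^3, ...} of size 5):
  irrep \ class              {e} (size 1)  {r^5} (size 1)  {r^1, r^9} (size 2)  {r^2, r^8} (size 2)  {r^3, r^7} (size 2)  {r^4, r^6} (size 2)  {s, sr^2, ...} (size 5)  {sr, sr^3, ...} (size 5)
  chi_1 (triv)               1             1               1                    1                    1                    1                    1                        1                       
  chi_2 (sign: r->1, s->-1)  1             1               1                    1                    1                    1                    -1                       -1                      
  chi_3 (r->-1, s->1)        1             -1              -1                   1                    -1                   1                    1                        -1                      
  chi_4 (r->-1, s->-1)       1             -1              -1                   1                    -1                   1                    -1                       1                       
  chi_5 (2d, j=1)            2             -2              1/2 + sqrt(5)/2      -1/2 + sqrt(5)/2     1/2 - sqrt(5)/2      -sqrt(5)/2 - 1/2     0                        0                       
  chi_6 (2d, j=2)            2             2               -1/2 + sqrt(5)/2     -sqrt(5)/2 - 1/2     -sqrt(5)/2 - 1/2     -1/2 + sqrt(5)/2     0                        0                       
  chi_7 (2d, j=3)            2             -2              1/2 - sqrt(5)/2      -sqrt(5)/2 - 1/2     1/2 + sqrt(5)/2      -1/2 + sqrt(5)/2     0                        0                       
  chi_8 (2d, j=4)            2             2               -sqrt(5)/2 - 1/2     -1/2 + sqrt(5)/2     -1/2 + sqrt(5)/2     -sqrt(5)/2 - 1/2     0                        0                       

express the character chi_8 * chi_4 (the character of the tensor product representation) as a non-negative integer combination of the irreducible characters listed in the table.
chi_8 tensor chi_4 = chi_5 (all other irreducibles have multiplicity 0).

Reasoning: The character of a tensor product is the pointwise product (chi_8 * chi_4)(C) = chi_8(C) * chi_4(C):
  {e}: (2)*(1), {r^5}: (2)*(-1), {r^1, r^9}: (-sqrt(5)/2 - 1/2)*(-1), {r^2, r^8}: (-1/2 + sqrt(5)/2)*(1), {r^3, r^7}: (-1/2 + sqrt(5)/2)*(-1), {r^4, r^6}: (-sqrt(5)/2 - 1/2)*(1), {s, sr^2, ...}: (0)*(-1), {sr, sr^3, ...}: (0)*(1)
so (chi_8 * chi_4) takes values
  {e} -> 2, {r^5} -> -2, {r^1, r^9} -> 1/2 + sqrt(5)/2, {r^2, r^8} -> -1/2 + sqrt(5)/2, {r^3, r^7} -> 1/2 - sqrt(5)/2, {r^4, r^6} -> -sqrt(5)/2 - 1/2, {s, sr^2, ...} -> 0, {sr, sr^3, ...} -> 0.
Now take the inner product of this character with each irreducible chi from the table, <chi_8*chi_4, chi> = (1/20) sum_C |C| (chi_8*chi_4)(C) conj(chi(C)):
  <chi_8*chi_4, chi_1> = (1/20)[1*(2)*conj(1) + 1*(-2)*conj(1) + 2*(1/2 + sqrt(5)/2)*conj(1) + 2*(-1/2 + sqrt(5)/2)*conj(1) + 2*(1/2 - sqrt(5)/2)*conj(1) + 2*(-sqrt(5)/2 - 1/2)*conj(1) + 5*(0)*conj(1) + 5*(0)*conj(1)]
      = (1/20)[(2) + (-2) + (1 + sqrt(5)) + (-1 + sqrt(5)) + (1 - sqrt(5)) + (-sqrt(5) - 1) + (0) + (0)] = 0/20 = 0
  <chi_8*chi_4, chi_2> = (1/20)[1*(2)*conj(1) + 1*(-2)*conj(1) + 2*(1/2 + sqrt(5)/2)*conj(1) + 2*(-1/2 + sqrt(5)/2)*conj(1) + 2*(1/2 - sqrt(5)/2)*conj(1) + 2*(-sqrt(5)/2 - 1/2)*conj(1) + 5*(0)*conj(-1) + 5*(0)*conj(-1)]
      = (1/20)[(2) + (-2) + (1 + sqrt(5)) + (-1 + sqrt(5)) + (1 - sqrt(5)) + (-sqrt(5) - 1) + (0) + (0)] = 0/20 = 0
  <chi_8*chi_4, chi_3> = (1/20)[1*(2)*conj(1) + 1*(-2)*conj(-1) + 2*(1/2 + sqrt(5)/2)*conj(-1) + 2*(-1/2 + sqrt(5)/2)*conj(1) + 2*(1/2 - sqrt(5)/2)*conj(-1) + 2*(-sqrt(5)/2 - 1/2)*conj(1) + 5*(0)*conj(1) + 5*(0)*conj(-1)]
      = (1/20)[(2) + (2) + (-sqrt(5) - 1) + (-1 + sqrt(5)) + (-1 + sqrt(5)) + (-sqrt(5) - 1) + (0) + (0)] = 0/20 = 0
  <chi_8*chi_4, chi_4> = (1/20)[1*(2)*conj(1) + 1*(-2)*conj(-1) + 2*(1/2 + sqrt(5)/2)*conj(-1) + 2*(-1/2 + sqrt(5)/2)*conj(1) + 2*(1/2 - sqrt(5)/2)*conj(-1) + 2*(-sqrt(5)/2 - 1/2)*conj(1) + 5*(0)*conj(-1) + 5*(0)*conj(1)]
      = (1/20)[(2) + (2) + (-sqrt(5) - 1) + (-1 + sqrt(5)) + (-1 + sqrt(5)) + (-sqrt(5) - 1) + (0) + (0)] = 0/20 = 0
  <chi_8*chi_4, chi_5> = (1/20)[1*(2)*conj(2) + 1*(-2)*conj(-2) + 2*(1/2 + sqrt(5)/2)*conj(1/2 + sqrt(5)/2) + 2*(-1/2 + sqrt(5)/2)*conj(-1/2 + sqrt(5)/2) + 2*(1/2 - sqrt(5)/2)*conj(1/2 - sqrt(5)/2) + 2*(-sqrt(5)/2 - 1/2)*conj(-sqrt(5)/2 - 1/2) + 5*(0)*conj(0) + 5*(0)*conj(0)]
      = (1/20)[(4) + (4) + (sqrt(5) + 3) + (3 - sqrt(5)) + (3 - sqrt(5)) + (sqrt(5) + 3) + (0) + (0)] = 20/20 = 1
  <chi_8*chi_4, chi_6> = (1/20)[1*(2)*conj(2) + 1*(-2)*conj(2) + 2*(1/2 + sqrt(5)/2)*conj(-1/2 + sqrt(5)/2) + 2*(-1/2 + sqrt(5)/2)*conj(-sqrt(5)/2 - 1/2) + 2*(1/2 - sqrt(5)/2)*conj(-sqrt(5)/2 - 1/2) + 2*(-sqrt(5)/2 - 1/2)*conj(-1/2 + sqrt(5)/2) + 5*(0)*conj(0) + 5*(0)*conj(0)]
      = (1/20)[(4) + (-4) + (2) + (-2) + (2) + (-2) + (0) + (0)] = 0/20 = 0
  <chi_8*chi_4, chi_7> = (1/20)[1*(2)*conj(2) + 1*(-2)*conj(-2) + 2*(1/2 + sqrt(5)/2)*conj(1/2 - sqrt(5)/2) + 2*(-1/2 + sqrt(5)/2)*conj(-sqrt(5)/2 - 1/2) + 2*(1/2 - sqrt(5)/2)*conj(1/2 + sqrt(5)/2) + 2*(-sqrt(5)/2 - 1/2)*conj(-1/2 + sqrt(5)/2) + 5*(0)*conj(0) + 5*(0)*conj(0)]
      = (1/20)[(4) + (4) + (-2) + (-2) + (-2) + (-2) + (0) + (0)] = 0/20 = 0
  <chi_8*chi_4, chi_8> = (1/20)[1*(2)*conj(2) + 1*(-2)*conj(2) + 2*(1/2 + sqrt(5)/2)*conj(-sqrt(5)/2 - 1/2) + 2*(-1/2 + sqrt(5)/2)*conj(-1/2 + sqrt(5)/2) + 2*(1/2 - sqrt(5)/2)*conj(-1/2 + sqrt(5)/2) + 2*(-sqrt(5)/2 - 1/2)*conj(-sqrt(5)/2 - 1/2) + 5*(0)*conj(0) + 5*(0)*conj(0)]
      = (1/20)[(4) + (-4) + (-3 - sqrt(5)) + (3 - sqrt(5)) + (-3 + sqrt(5)) + (sqrt(5) + 3) + (0) + (0)] = 0/20 = 0
Hence the multiplicities are chi_5: 1. Dimension check: dim(chi_8)*dim(chi_4) = 2*1 = 2 and sum (mult * dim) = 1*2 = 2.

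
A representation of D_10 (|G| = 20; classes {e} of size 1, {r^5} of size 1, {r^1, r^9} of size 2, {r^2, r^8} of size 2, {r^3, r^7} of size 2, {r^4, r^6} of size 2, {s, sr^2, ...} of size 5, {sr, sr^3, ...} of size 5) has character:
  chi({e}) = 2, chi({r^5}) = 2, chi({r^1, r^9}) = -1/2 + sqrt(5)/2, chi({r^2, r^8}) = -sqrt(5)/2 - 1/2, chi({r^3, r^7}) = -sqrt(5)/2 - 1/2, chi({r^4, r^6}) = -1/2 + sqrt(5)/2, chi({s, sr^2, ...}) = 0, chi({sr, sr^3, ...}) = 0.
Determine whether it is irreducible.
Irreducible: <chi, chi> = 1.

Justification: <chi, chi> = (1/|G|) sum_C |C| * |chi(C)|^2 = (1/20)[1*|2|^2 + 1*|2|^2 + 2*|-1/2 + sqrt(5)/2|^2 + 2*|-sqrt(5)/2 - 1/2|^2 + 2*|-sqrt(5)/2 - 1/2|^2 + 2*|-1/2 + sqrt(5)/2|^2 + 5*|0|^2 + 5*|0|^2]
  = (1/20)[(4) + (4) + (3 - sqrt(5)) + (sqrt(5) + 3) + (sqrt(5) + 3) + (3 - sqrt(5)) + (0) + (0)] = 20/20 = 1.
A character is irreducible iff <chi, chi> = 1, so this representation is irreducible.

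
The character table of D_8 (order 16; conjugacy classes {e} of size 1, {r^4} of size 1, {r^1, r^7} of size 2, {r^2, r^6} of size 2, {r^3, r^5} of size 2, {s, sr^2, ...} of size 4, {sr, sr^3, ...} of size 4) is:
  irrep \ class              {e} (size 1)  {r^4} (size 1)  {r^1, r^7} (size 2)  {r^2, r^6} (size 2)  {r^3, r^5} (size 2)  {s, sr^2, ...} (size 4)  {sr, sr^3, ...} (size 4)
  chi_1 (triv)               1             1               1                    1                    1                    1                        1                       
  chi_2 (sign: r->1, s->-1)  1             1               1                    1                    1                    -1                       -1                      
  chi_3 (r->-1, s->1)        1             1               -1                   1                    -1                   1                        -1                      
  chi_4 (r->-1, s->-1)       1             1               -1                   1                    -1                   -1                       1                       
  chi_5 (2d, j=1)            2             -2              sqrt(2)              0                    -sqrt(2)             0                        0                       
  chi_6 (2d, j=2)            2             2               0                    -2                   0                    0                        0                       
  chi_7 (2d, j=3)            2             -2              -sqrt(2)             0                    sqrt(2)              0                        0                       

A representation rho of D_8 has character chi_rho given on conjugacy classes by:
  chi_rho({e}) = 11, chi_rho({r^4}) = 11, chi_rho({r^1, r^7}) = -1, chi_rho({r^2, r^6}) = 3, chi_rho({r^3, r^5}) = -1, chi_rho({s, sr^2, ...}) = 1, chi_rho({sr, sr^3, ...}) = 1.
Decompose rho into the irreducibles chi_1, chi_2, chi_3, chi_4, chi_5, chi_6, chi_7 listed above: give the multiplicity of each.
Multiplicities: chi_1: 2, chi_2: 1, chi_3: 2, chi_4: 2, chi_5: 0, chi_6: 2, chi_7: 0.

Use <chi_rho, chi> = (1/|G|) sum_C |C| * chi_rho(C) * conj(chi(C)) with |G| = 16 for each irreducible chi in the table:
  <chi_rho, chi_1> = (1/16)[1*(11)*conj(1) + 1*(11)*conj(1) + 2*(-1)*conj(1) + 2*(3)*conj(1) + 2*(-1)*conj(1) + 4*(1)*conj(1) + 4*(1)*conj(1)]
      = (1/16)[(11) + (11) + (-2) + (6) + (-2) + (4) + (4)] = 32/16 = 2
  <chi_rho, chi_2> = (1/16)[1*(11)*conj(1) + 1*(11)*conj(1) + 2*(-1)*conj(1) + 2*(3)*conj(1) + 2*(-1)*conj(1) + 4*(1)*conj(-1) + 4*(1)*conj(-1)]
      = (1/16)[(11) + (11) + (-2) + (6) + (-2) + (-4) + (-4)] = 16/16 = 1
  <chi_rho, chi_3> = (1/16)[1*(11)*conj(1) + 1*(11)*conj(1) + 2*(-1)*conj(-1) + 2*(3)*conj(1) + 2*(-1)*conj(-1) + 4*(1)*conj(1) + 4*(1)*conj(-1)]
      = (1/16)[(11) + (11) + (2) + (6) + (2) + (4) + (-4)] = 32/16 = 2
  <chi_rho, chi_4> = (1/16)[1*(11)*conj(1) + 1*(11)*conj(1) + 2*(-1)*conj(-1) + 2*(3)*conj(1) + 2*(-1)*conj(-1) + 4*(1)*conj(-1) + 4*(1)*conj(1)]
      = (1/16)[(11) + (11) + (2) + (6) + (2) + (-4) + (4)] = 32/16 = 2
  <chi_rho, chi_5> = (1/16)[1*(11)*conj(2) + 1*(11)*conj(-2) + 2*(-1)*conj(sqrt(2)) + 2*(3)*conj(0) + 2*(-1)*conj(-sqrt(2)) + 4*(1)*conj(0) + 4*(1)*conj(0)]
      = (1/16)[(22) + (-22) + (-2*sqrt(2)) + (0) + (2*sqrt(2)) + (0) + (0)] = 0/16 = 0
  <chi_rho, chi_6> = (1/16)[1*(11)*conj(2) + 1*(11)*conj(2) + 2*(-1)*conj(0) + 2*(3)*conj(-2) + 2*(-1)*conj(0) + 4*(1)*conj(0) + 4*(1)*conj(0)]
      = (1/16)[(22) + (22) + (0) + (-12) + (0) + (0) + (0)] = 32/16 = 2
  <chi_rho, chi_7> = (1/16)[1*(11)*conj(2) + 1*(11)*conj(-2) + 2*(-1)*conj(-sqrt(2)) + 2*(3)*conj(0) + 2*(-1)*conj(sqrt(2)) + 4*(1)*conj(0) + 4*(1)*conj(0)]
      = (1/16)[(22) + (-22) + (2*sqrt(2)) + (0) + (-2*sqrt(2)) + (0) + (0)] = 0/16 = 0
Dimension check: dim(rho) = sum (mult * dim) = 2*1 + 1*1 + 2*1 + 2*1 + 0*2 + 2*2 + 0*2 = 11 = chi_rho(e) = 11.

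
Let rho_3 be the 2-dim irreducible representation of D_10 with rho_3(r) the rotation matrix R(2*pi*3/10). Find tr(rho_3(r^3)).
chi_{rho_3}(r^3) = 2*cos(2*pi*3*3/10) = 1/2 + sqrt(5)/2

Derivation: rho_3(r^3) is rotation by angle 2*pi*3*3/10, whose trace is 2*cos(2*pi*3*3/10) = 1/2 + sqrt(5)/2.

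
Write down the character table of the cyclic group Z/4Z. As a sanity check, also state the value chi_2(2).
Character table of Z/4Z (irreps indexed chi_0,...,chi_3 with chi_k(m) = zeta_4^(k*m), zeta_4 = exp(2*pi*i/4)):
  irrep \ class  {0} (size 1)  {1} (size 1)  {2} (size 1)  {3} (size 1)
  chi_0          1             1             1             1           
  chi_1          1             I             -1            -I          
  chi_2          1             -1            1             -1          
  chi_3          1             -I            -1            I           

Spot check: chi_2(2) = zeta_4^(2*2) = zeta_4^4 = 1.

Reasoning: Z/4Z is abelian, so all 4 irreducible complex representations are 1-dimensional. They are given by chi_k(m) = zeta_4^(k*m) for k = 0,...,3. Row orthogonality: sum_m chi_k(m) conj(chi_l(m)) = 4 * [k = l].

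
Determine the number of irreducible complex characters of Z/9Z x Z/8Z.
72

Why: The number of irreducible complex representations of a finite group equals its number of conjugacy classes. Z/9Z x Z/8Z is abelian of order 72, so every element is its own conjugacy class: 72 classes, so Z/9Z x Z/8Z (order 72) has exactly 72 irreducible complex representations.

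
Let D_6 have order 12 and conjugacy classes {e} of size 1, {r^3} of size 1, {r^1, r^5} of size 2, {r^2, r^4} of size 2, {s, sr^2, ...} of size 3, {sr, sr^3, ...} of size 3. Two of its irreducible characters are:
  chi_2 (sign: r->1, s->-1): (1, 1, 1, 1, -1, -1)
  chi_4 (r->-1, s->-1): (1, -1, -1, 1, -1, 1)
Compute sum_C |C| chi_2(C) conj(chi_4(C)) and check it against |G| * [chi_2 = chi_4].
Sum = 0; so <chi_2, chi_4> = 0 (distinct irreducibles are orthogonal).

Compute term by term over conjugacy classes (|C| * chi_2(C) * conj(chi_4(C))):
  1*(1)*conj(1) + 1*(1)*conj(-1) + 2*(1)*conj(-1) + 2*(1)*conj(1) + 3*(-1)*conj(-1) + 3*(-1)*conj(1)
  = (1) + (-1) + (-2) + (2) + (3) + (-3)
  = 0.
Dividing by |G| = 12 gives 0/12 = 0, matching the row-orthogonality relation <chi_2, chi_4> = [chi_2 = chi_4].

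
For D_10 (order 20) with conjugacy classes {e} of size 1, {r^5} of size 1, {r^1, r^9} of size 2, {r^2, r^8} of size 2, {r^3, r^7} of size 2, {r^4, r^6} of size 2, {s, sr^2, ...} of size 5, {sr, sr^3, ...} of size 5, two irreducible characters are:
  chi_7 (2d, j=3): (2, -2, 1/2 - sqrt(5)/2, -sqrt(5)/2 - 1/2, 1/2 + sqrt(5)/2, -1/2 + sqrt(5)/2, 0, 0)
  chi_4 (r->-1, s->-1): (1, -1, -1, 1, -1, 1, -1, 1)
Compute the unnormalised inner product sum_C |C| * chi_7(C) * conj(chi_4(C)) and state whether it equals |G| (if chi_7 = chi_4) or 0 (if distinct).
Sum = 0; so <chi_7, chi_4> = 0 (distinct irreducibles are orthogonal).

Why: Compute term by term over conjugacy classes (|C| * chi_7(C) * conj(chi_4(C))):
  1*(2)*conj(1) + 1*(-2)*conj(-1) + 2*(1/2 - sqrt(5)/2)*conj(-1) + 2*(-sqrt(5)/2 - 1/2)*conj(1) + 2*(1/2 + sqrt(5)/2)*conj(-1) + 2*(-1/2 + sqrt(5)/2)*conj(1) + 5*(0)*conj(-1) + 5*(0)*conj(1)
  = (2) + (2) + (-1 + sqrt(5)) + (-sqrt(5) - 1) + (-sqrt(5) - 1) + (-1 + sqrt(5)) + (0) + (0)
  = 0.
Dividing by |G| = 20 gives 0/20 = 0, matching the row-orthogonality relation <chi_7, chi_4> = [chi_7 = chi_4].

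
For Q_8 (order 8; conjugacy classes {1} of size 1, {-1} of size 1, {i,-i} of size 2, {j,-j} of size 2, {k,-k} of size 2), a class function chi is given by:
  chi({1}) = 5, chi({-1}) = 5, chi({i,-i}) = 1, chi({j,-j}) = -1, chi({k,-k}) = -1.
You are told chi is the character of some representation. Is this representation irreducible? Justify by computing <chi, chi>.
Not irreducible (reducible): <chi, chi> = 7 > 1.

Reasoning: <chi, chi> = (1/|G|) sum_C |C| * |chi(C)|^2 = (1/8)[1*|5|^2 + 1*|5|^2 + 2*|1|^2 + 2*|-1|^2 + 2*|-1|^2]
  = (1/8)[(25) + (25) + (2) + (2) + (2)] = 56/8 = 7.
A character is irreducible iff <chi, chi> = 1, so this representation is reducible.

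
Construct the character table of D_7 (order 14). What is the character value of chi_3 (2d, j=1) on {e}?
Conjugacy classes: {e} of size 1, {r^1, r^6} of size 2, {r^2, r^5} of size 2, {r^3, r^4} of size 2, {s, sr, ..., sr^6} of size 7.
Character table:
  irrep \ class              {e} (size 1)  {r^1, r^6} (size 2)  {r^2, r^5} (size 2)  {r^3, r^4} (size 2)  {s, sr, ..., sr^6} (size 7)
  chi_1 (triv)               1             1                    1                    1                    1                          
  chi_2 (sign: r->1, s->-1)  1             1                    1                    1                    -1                         
  chi_3 (2d, j=1)            2             2*cos(2*pi/7)        -2*cos(3*pi/7)       -2*cos(pi/7)         0                          
  chi_4 (2d, j=2)            2             -2*cos(3*pi/7)       -2*cos(pi/7)         2*cos(2*pi/7)        0                          
  chi_5 (2d, j=3)            2             -2*cos(pi/7)         2*cos(2*pi/7)        -2*cos(3*pi/7)       0                          

Spot check: chi_3 (2d, j=1) on {e} = 2.

Solution. D_7 has order 2*7 = 14 with 5 conjugacy classes, hence 5 irreducibles. Sum of squared dims 1 + 1 + 4 + 4 + 4 = 14 = |G|. Linear characters come from the abelianisation; the 2-dimensional irreps have character r^k -> 2*cos(2*pi*j*k/7), reflections -> 0.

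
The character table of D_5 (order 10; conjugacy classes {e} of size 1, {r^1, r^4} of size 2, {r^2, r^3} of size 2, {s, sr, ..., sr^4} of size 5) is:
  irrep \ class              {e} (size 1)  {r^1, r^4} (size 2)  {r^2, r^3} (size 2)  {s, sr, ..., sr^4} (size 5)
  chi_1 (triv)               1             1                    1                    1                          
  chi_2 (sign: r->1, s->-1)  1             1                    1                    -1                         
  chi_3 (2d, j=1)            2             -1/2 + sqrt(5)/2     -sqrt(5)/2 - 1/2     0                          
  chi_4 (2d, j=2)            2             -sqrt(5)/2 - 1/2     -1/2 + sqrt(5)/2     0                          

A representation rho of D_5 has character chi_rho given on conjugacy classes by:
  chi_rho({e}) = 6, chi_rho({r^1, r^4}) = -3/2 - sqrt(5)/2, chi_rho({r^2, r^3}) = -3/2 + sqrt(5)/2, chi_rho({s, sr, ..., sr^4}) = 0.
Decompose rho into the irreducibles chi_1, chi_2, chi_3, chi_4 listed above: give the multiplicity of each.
Multiplicities: chi_1: 0, chi_2: 0, chi_3: 1, chi_4: 2.

Argument: Use <chi_rho, chi> = (1/|G|) sum_C |C| * chi_rho(C) * conj(chi(C)) with |G| = 10 for each irreducible chi in the table:
  <chi_rho, chi_1> = (1/10)[1*(6)*conj(1) + 2*(-3/2 - sqrt(5)/2)*conj(1) + 2*(-3/2 + sqrt(5)/2)*conj(1) + 5*(0)*conj(1)]
      = (1/10)[(6) + (-3 - sqrt(5)) + (-3 + sqrt(5)) + (0)] = 0/10 = 0
  <chi_rho, chi_2> = (1/10)[1*(6)*conj(1) + 2*(-3/2 - sqrt(5)/2)*conj(1) + 2*(-3/2 + sqrt(5)/2)*conj(1) + 5*(0)*conj(-1)]
      = (1/10)[(6) + (-3 - sqrt(5)) + (-3 + sqrt(5)) + (0)] = 0/10 = 0
  <chi_rho, chi_3> = (1/10)[1*(6)*conj(2) + 2*(-3/2 - sqrt(5)/2)*conj(-1/2 + sqrt(5)/2) + 2*(-3/2 + sqrt(5)/2)*conj(-sqrt(5)/2 - 1/2) + 5*(0)*conj(0)]
      = (1/10)[(12) + (-sqrt(5) - 1) + (-1 + sqrt(5)) + (0)] = 10/10 = 1
  <chi_rho, chi_4> = (1/10)[1*(6)*conj(2) + 2*(-3/2 - sqrt(5)/2)*conj(-sqrt(5)/2 - 1/2) + 2*(-3/2 + sqrt(5)/2)*conj(-1/2 + sqrt(5)/2) + 5*(0)*conj(0)]
      = (1/10)[(12) + (4 + 2*sqrt(5)) + (4 - 2*sqrt(5)) + (0)] = 20/10 = 2
Dimension check: dim(rho) = sum (mult * dim) = 0*1 + 0*1 + 1*2 + 2*2 = 6 = chi_rho(e) = 6.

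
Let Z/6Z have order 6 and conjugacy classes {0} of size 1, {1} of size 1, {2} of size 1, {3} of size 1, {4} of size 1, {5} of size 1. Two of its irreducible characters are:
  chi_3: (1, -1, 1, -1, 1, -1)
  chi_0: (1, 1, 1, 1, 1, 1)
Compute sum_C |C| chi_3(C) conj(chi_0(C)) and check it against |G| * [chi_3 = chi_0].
Sum = 0; so <chi_3, chi_0> = 0 (distinct irreducibles are orthogonal).

Compute term by term over conjugacy classes (|C| * chi_3(C) * conj(chi_0(C))):
  1*(1)*conj(1) + 1*(-1)*conj(1) + 1*(1)*conj(1) + 1*(-1)*conj(1) + 1*(1)*conj(1) + 1*(-1)*conj(1)
  = (1) + (-1) + (1) + (-1) + (1) + (-1)
  = 0.
(Exp terms are combined using exp(i*s)*conj(exp(i*t)) = exp(i*(s-t)), and sums of them are collapsed using the identity that for every m > 1 the m distinct m-th roots of unity sum to 0, e.g. 1 + exp(2*I*pi/3) + exp(-2*I*pi/3) = 0.)
Dividing by |G| = 6 gives 0/6 = 0, matching the row-orthogonality relation <chi_3, chi_0> = [chi_3 = chi_0].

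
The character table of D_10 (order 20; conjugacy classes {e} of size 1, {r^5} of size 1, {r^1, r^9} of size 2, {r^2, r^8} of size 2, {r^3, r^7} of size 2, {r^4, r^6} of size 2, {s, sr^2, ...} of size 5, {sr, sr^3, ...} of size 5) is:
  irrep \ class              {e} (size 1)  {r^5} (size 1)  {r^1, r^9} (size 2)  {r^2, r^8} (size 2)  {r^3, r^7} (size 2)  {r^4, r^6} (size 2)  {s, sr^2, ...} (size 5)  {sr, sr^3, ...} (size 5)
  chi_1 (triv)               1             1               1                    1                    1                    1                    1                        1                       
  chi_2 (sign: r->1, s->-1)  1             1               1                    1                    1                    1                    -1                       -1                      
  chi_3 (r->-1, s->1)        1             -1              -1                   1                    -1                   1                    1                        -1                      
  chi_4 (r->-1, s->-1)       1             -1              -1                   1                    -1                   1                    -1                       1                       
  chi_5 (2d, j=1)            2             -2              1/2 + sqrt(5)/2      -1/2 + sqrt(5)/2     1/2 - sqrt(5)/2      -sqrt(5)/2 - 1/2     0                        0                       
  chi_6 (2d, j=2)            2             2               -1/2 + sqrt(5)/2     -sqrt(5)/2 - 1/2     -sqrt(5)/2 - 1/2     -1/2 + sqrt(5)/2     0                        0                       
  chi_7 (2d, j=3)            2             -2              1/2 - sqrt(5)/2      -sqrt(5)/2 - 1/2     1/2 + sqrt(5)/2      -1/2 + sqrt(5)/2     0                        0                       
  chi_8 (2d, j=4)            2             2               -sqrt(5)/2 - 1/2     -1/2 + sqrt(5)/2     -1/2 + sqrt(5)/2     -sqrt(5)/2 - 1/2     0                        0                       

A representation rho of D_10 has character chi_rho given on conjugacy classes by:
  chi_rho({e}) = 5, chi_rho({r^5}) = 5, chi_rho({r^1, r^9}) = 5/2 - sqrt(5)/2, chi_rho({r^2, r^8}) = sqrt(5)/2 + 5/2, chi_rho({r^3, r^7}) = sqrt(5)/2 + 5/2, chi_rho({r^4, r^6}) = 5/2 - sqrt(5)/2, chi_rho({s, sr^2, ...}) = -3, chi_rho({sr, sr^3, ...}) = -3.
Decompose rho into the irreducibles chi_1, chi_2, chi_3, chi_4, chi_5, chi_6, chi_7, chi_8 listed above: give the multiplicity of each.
Multiplicities: chi_1: 0, chi_2: 3, chi_3: 0, chi_4: 0, chi_5: 0, chi_6: 0, chi_7: 0, chi_8: 1.

Why: Use <chi_rho, chi> = (1/|G|) sum_C |C| * chi_rho(C) * conj(chi(C)) with |G| = 20 for each irreducible chi in the table:
  <chi_rho, chi_1> = (1/20)[1*(5)*conj(1) + 1*(5)*conj(1) + 2*(5/2 - sqrt(5)/2)*conj(1) + 2*(sqrt(5)/2 + 5/2)*conj(1) + 2*(sqrt(5)/2 + 5/2)*conj(1) + 2*(5/2 - sqrt(5)/2)*conj(1) + 5*(-3)*conj(1) + 5*(-3)*conj(1)]
      = (1/20)[(5) + (5) + (5 - sqrt(5)) + (sqrt(5) + 5) + (sqrt(5) + 5) + (5 - sqrt(5)) + (-15) + (-15)] = 0/20 = 0
  <chi_rho, chi_2> = (1/20)[1*(5)*conj(1) + 1*(5)*conj(1) + 2*(5/2 - sqrt(5)/2)*conj(1) + 2*(sqrt(5)/2 + 5/2)*conj(1) + 2*(sqrt(5)/2 + 5/2)*conj(1) + 2*(5/2 - sqrt(5)/2)*conj(1) + 5*(-3)*conj(-1) + 5*(-3)*conj(-1)]
      = (1/20)[(5) + (5) + (5 - sqrt(5)) + (sqrt(5) + 5) + (sqrt(5) + 5) + (5 - sqrt(5)) + (15) + (15)] = 60/20 = 3
  <chi_rho, chi_3> = (1/20)[1*(5)*conj(1) + 1*(5)*conj(-1) + 2*(5/2 - sqrt(5)/2)*conj(-1) + 2*(sqrt(5)/2 + 5/2)*conj(1) + 2*(sqrt(5)/2 + 5/2)*conj(-1) + 2*(5/2 - sqrt(5)/2)*conj(1) + 5*(-3)*conj(1) + 5*(-3)*conj(-1)]
      = (1/20)[(5) + (-5) + (-5 + sqrt(5)) + (sqrt(5) + 5) + (-5 - sqrt(5)) + (5 - sqrt(5)) + (-15) + (15)] = 0/20 = 0
  <chi_rho, chi_4> = (1/20)[1*(5)*conj(1) + 1*(5)*conj(-1) + 2*(5/2 - sqrt(5)/2)*conj(-1) + 2*(sqrt(5)/2 + 5/2)*conj(1) + 2*(sqrt(5)/2 + 5/2)*conj(-1) + 2*(5/2 - sqrt(5)/2)*conj(1) + 5*(-3)*conj(-1) + 5*(-3)*conj(1)]
      = (1/20)[(5) + (-5) + (-5 + sqrt(5)) + (sqrt(5) + 5) + (-5 - sqrt(5)) + (5 - sqrt(5)) + (15) + (-15)] = 0/20 = 0
  <chi_rho, chi_5> = (1/20)[1*(5)*conj(2) + 1*(5)*conj(-2) + 2*(5/2 - sqrt(5)/2)*conj(1/2 + sqrt(5)/2) + 2*(sqrt(5)/2 + 5/2)*conj(-1/2 + sqrt(5)/2) + 2*(sqrt(5)/2 + 5/2)*conj(1/2 - sqrt(5)/2) + 2*(5/2 - sqrt(5)/2)*conj(-sqrt(5)/2 - 1/2) + 5*(-3)*conj(0) + 5*(-3)*conj(0)]
      = (1/20)[(10) + (-10) + (2*sqrt(5)) + (2*sqrt(5)) + (-2*sqrt(5)) + (-2*sqrt(5)) + (0) + (0)] = 0/20 = 0
  <chi_rho, chi_6> = (1/20)[1*(5)*conj(2) + 1*(5)*conj(2) + 2*(5/2 - sqrt(5)/2)*conj(-1/2 + sqrt(5)/2) + 2*(sqrt(5)/2 + 5/2)*conj(-sqrt(5)/2 - 1/2) + 2*(sqrt(5)/2 + 5/2)*conj(-sqrt(5)/2 - 1/2) + 2*(5/2 - sqrt(5)/2)*conj(-1/2 + sqrt(5)/2) + 5*(-3)*conj(0) + 5*(-3)*conj(0)]
      = (1/20)[(10) + (10) + (-5 + 3*sqrt(5)) + (-3*sqrt(5) - 5) + (-3*sqrt(5) - 5) + (-5 + 3*sqrt(5)) + (0) + (0)] = 0/20 = 0
  <chi_rho, chi_7> = (1/20)[1*(5)*conj(2) + 1*(5)*conj(-2) + 2*(5/2 - sqrt(5)/2)*conj(1/2 - sqrt(5)/2) + 2*(sqrt(5)/2 + 5/2)*conj(-sqrt(5)/2 - 1/2) + 2*(sqrt(5)/2 + 5/2)*conj(1/2 + sqrt(5)/2) + 2*(5/2 - sqrt(5)/2)*conj(-1/2 + sqrt(5)/2) + 5*(-3)*conj(0) + 5*(-3)*conj(0)]
      = (1/20)[(10) + (-10) + (5 - 3*sqrt(5)) + (-3*sqrt(5) - 5) + (5 + 3*sqrt(5)) + (-5 + 3*sqrt(5)) + (0) + (0)] = 0/20 = 0
  <chi_rho, chi_8> = (1/20)[1*(5)*conj(2) + 1*(5)*conj(2) + 2*(5/2 - sqrt(5)/2)*conj(-sqrt(5)/2 - 1/2) + 2*(sqrt(5)/2 + 5/2)*conj(-1/2 + sqrt(5)/2) + 2*(sqrt(5)/2 + 5/2)*conj(-1/2 + sqrt(5)/2) + 2*(5/2 - sqrt(5)/2)*conj(-sqrt(5)/2 - 1/2) + 5*(-3)*conj(0) + 5*(-3)*conj(0)]
      = (1/20)[(10) + (10) + (-2*sqrt(5)) + (2*sqrt(5)) + (2*sqrt(5)) + (-2*sqrt(5)) + (0) + (0)] = 20/20 = 1
Dimension check: dim(rho) = sum (mult * dim) = 0*1 + 3*1 + 0*1 + 0*1 + 0*2 + 0*2 + 0*2 + 1*2 = 5 = chi_rho(e) = 5.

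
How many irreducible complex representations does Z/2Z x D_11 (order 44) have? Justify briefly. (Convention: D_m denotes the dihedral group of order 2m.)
14

Working: The number of irreducible complex representations of a finite group equals its number of conjugacy classes. For a direct product, #classes(G x H) = #classes(G) * #classes(H). Z/2Z has 2 classes (abelian), D_11 has 7 classes, so 2 * 7 = 14, so Z/2Z x D_11 (order 44) has exactly 14 irreducible complex representations.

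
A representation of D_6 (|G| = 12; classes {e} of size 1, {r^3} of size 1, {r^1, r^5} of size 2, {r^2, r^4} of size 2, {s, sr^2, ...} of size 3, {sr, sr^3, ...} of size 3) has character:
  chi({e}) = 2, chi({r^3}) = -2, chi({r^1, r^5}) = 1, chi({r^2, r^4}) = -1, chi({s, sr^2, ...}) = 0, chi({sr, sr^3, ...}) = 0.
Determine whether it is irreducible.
Irreducible: <chi, chi> = 1.

Details: <chi, chi> = (1/|G|) sum_C |C| * |chi(C)|^2 = (1/12)[1*|2|^2 + 1*|-2|^2 + 2*|1|^2 + 2*|-1|^2 + 3*|0|^2 + 3*|0|^2]
  = (1/12)[(4) + (4) + (2) + (2) + (0) + (0)] = 12/12 = 1.
A character is irreducible iff <chi, chi> = 1, so this representation is irreducible.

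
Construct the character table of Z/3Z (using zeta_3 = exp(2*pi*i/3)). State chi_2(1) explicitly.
Character table of Z/3Z (irreps indexed chi_0,...,chi_2 with chi_k(m) = zeta_3^(k*m), zeta_3 = exp(2*pi*i/3)):
  irrep \ class  {0} (size 1)  {1} (size 1)    {2} (size 1)  
  chi_0          1             1               1             
  chi_1          1             exp(2*I*pi/3)   exp(-2*I*pi/3)
  chi_2          1             exp(-2*I*pi/3)  exp(2*I*pi/3) 

Spot check: chi_2(1) = zeta_3^(2*1) = zeta_3^2 = exp(-2*I*pi/3).

Solution. Z/3Z is abelian, so all 3 irreducible complex representations are 1-dimensional. They are given by chi_k(m) = zeta_3^(k*m) for k = 0,...,2. Row orthogonality: sum_m chi_k(m) conj(chi_l(m)) = 3 * [k = l].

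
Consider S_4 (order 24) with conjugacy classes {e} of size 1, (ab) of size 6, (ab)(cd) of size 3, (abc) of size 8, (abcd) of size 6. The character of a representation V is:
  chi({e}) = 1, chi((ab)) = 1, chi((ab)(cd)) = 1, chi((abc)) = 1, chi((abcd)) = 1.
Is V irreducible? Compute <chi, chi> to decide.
Irreducible: <chi, chi> = 1.

Justification: <chi, chi> = (1/|G|) sum_C |C| * |chi(C)|^2 = (1/24)[1*|1|^2 + 6*|1|^2 + 3*|1|^2 + 8*|1|^2 + 6*|1|^2]
  = (1/24)[(1) + (6) + (3) + (8) + (6)] = 24/24 = 1.
A character is irreducible iff <chi, chi> = 1, so this representation is irreducible.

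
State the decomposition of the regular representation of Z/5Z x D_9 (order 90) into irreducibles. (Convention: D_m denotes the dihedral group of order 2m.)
Each irreducible V_i of dimension d_i appears with multiplicity d_i, i.e. rho_reg = (direct sum over all irreducibles V_i) d_i V_i. The irreducible dimensions for Z/5Z x D_9 are 1, 1, 1, 1, 1, 1, 1, 1, 1, 1, 2, 2, 2, 2, 2, 2, 2, 2, 2, 2, 2, 2, 2, 2, 2, 2, 2, 2, 2, 2: 10 irreducibles of dimension 1, each with multiplicity 1; 20 irreducibles of dimension 2, each with multiplicity 2. Total dimension 10*1*1 + 20*2*2 = 90 = |G|.

Derivation: General theorem: in the regular representation of a finite group G, each irreducible appears with multiplicity equal to its dimension. Check: dim(rho_reg) = sum d_i^2 = 1 + 1 + 1 + 1 + 1 + 1 + 1 + 1 + 1 + 1 + 4 + 4 + 4 + 4 + 4 + 4 + 4 + 4 + 4 + 4 + 4 + 4 + 4 + 4 + 4 + 4 + 4 + 4 + 4 + 4 = 90 = |G|.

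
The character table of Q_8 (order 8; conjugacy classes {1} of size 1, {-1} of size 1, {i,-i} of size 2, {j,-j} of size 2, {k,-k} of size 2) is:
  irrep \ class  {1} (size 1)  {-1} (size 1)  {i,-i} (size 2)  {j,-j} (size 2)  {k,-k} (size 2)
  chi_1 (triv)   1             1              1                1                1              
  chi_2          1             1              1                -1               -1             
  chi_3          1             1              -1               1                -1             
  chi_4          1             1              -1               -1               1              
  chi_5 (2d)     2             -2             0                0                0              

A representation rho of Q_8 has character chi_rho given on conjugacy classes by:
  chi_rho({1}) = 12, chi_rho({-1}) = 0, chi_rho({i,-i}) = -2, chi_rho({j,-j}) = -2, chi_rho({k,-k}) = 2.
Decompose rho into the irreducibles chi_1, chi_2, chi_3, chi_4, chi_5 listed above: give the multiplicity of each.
Multiplicities: chi_1: 1, chi_2: 1, chi_3: 1, chi_4: 3, chi_5: 3.

Reasoning: Use <chi_rho, chi> = (1/|G|) sum_C |C| * chi_rho(C) * conj(chi(C)) with |G| = 8 for each irreducible chi in the table:
  <chi_rho, chi_1> = (1/8)[1*(12)*conj(1) + 1*(0)*conj(1) + 2*(-2)*conj(1) + 2*(-2)*conj(1) + 2*(2)*conj(1)]
      = (1/8)[(12) + (0) + (-4) + (-4) + (4)] = 8/8 = 1
  <chi_rho, chi_2> = (1/8)[1*(12)*conj(1) + 1*(0)*conj(1) + 2*(-2)*conj(1) + 2*(-2)*conj(-1) + 2*(2)*conj(-1)]
      = (1/8)[(12) + (0) + (-4) + (4) + (-4)] = 8/8 = 1
  <chi_rho, chi_3> = (1/8)[1*(12)*conj(1) + 1*(0)*conj(1) + 2*(-2)*conj(-1) + 2*(-2)*conj(1) + 2*(2)*conj(-1)]
      = (1/8)[(12) + (0) + (4) + (-4) + (-4)] = 8/8 = 1
  <chi_rho, chi_4> = (1/8)[1*(12)*conj(1) + 1*(0)*conj(1) + 2*(-2)*conj(-1) + 2*(-2)*conj(-1) + 2*(2)*conj(1)]
      = (1/8)[(12) + (0) + (4) + (4) + (4)] = 24/8 = 3
  <chi_rho, chi_5> = (1/8)[1*(12)*conj(2) + 1*(0)*conj(-2) + 2*(-2)*conj(0) + 2*(-2)*conj(0) + 2*(2)*conj(0)]
      = (1/8)[(24) + (0) + (0) + (0) + (0)] = 24/8 = 3
Dimension check: dim(rho) = sum (mult * dim) = 1*1 + 1*1 + 1*1 + 3*1 + 3*2 = 12 = chi_rho(e) = 12.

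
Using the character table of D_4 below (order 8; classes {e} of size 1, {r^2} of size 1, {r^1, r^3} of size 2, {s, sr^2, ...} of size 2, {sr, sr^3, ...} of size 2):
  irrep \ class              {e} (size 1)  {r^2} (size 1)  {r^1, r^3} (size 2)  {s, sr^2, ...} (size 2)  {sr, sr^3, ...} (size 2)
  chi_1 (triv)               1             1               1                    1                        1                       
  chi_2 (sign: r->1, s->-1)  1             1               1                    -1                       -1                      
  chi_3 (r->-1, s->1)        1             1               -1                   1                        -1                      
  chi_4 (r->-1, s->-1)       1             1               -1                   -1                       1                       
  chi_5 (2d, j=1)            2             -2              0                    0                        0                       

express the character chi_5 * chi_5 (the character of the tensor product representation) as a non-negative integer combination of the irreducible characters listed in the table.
chi_5 tensor chi_5 = chi_1 + chi_2 + chi_3 + chi_4 (all other irreducibles have multiplicity 0).

Proof sketch: The character of a tensor product is the pointwise product (chi_5 * chi_5)(C) = chi_5(C) * chi_5(C):
  {e}: (2)*(2), {r^2}: (-2)*(-2), {r^1, r^3}: (0)*(0), {s, sr^2, ...}: (0)*(0), {sr, sr^3, ...}: (0)*(0)
so (chi_5 * chi_5) takes values
  {e} -> 4, {r^2} -> 4, {r^1, r^3} -> 0, {s, sr^2, ...} -> 0, {sr, sr^3, ...} -> 0.
Now take the inner product of this character with each irreducible chi from the table, <chi_5*chi_5, chi> = (1/8) sum_C |C| (chi_5*chi_5)(C) conj(chi(C)):
  <chi_5*chi_5, chi_1> = (1/8)[1*(4)*conj(1) + 1*(4)*conj(1) + 2*(0)*conj(1) + 2*(0)*conj(1) + 2*(0)*conj(1)]
      = (1/8)[(4) + (4) + (0) + (0) + (0)] = 8/8 = 1
  <chi_5*chi_5, chi_2> = (1/8)[1*(4)*conj(1) + 1*(4)*conj(1) + 2*(0)*conj(1) + 2*(0)*conj(-1) + 2*(0)*conj(-1)]
      = (1/8)[(4) + (4) + (0) + (0) + (0)] = 8/8 = 1
  <chi_5*chi_5, chi_3> = (1/8)[1*(4)*conj(1) + 1*(4)*conj(1) + 2*(0)*conj(-1) + 2*(0)*conj(1) + 2*(0)*conj(-1)]
      = (1/8)[(4) + (4) + (0) + (0) + (0)] = 8/8 = 1
  <chi_5*chi_5, chi_4> = (1/8)[1*(4)*conj(1) + 1*(4)*conj(1) + 2*(0)*conj(-1) + 2*(0)*conj(-1) + 2*(0)*conj(1)]
      = (1/8)[(4) + (4) + (0) + (0) + (0)] = 8/8 = 1
  <chi_5*chi_5, chi_5> = (1/8)[1*(4)*conj(2) + 1*(4)*conj(-2) + 2*(0)*conj(0) + 2*(0)*conj(0) + 2*(0)*conj(0)]
      = (1/8)[(8) + (-8) + (0) + (0) + (0)] = 0/8 = 0
Hence the multiplicities are chi_1: 1, chi_2: 1, chi_3: 1, chi_4: 1. Dimension check: dim(chi_5)*dim(chi_5) = 2*2 = 4 and sum (mult * dim) = 1*1 + 1*1 + 1*1 + 1*1 = 4.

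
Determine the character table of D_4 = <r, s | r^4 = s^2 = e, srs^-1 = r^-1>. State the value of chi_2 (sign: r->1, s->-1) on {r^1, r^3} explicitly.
Conjugacy classes: {e} of size 1, {r^2} of size 1, {r^1, r^3} of size 2, {s, sr^2, ...} of size 2, {sr, sr^3, ...} of size 2.
Character table:
  irrep \ class              {e} (size 1)  {r^2} (size 1)  {r^1, r^3} (size 2)  {s, sr^2, ...} (size 2)  {sr, sr^3, ...} (size 2)
  chi_1 (triv)               1             1               1                    1                        1                       
  chi_2 (sign: r->1, s->-1)  1             1               1                    -1                       -1                      
  chi_3 (r->-1, s->1)        1             1               -1                   1                        -1                      
  chi_4 (r->-1, s->-1)       1             1               -1                   -1                       1                       
  chi_5 (2d, j=1)            2             -2              0                    0                        0                       

Spot check: chi_2 (sign: r->1, s->-1) on {r^1, r^3} = 1.

Justification: D_4 has order 2*4 = 8 with 5 conjugacy classes, hence 5 irreducibles. Sum of squared dims 1 + 1 + 1 + 1 + 4 = 8 = |G|. Linear characters come from the abelianisation; the 2-dimensional irreps have character r^k -> 2*cos(2*pi*j*k/4), reflections -> 0.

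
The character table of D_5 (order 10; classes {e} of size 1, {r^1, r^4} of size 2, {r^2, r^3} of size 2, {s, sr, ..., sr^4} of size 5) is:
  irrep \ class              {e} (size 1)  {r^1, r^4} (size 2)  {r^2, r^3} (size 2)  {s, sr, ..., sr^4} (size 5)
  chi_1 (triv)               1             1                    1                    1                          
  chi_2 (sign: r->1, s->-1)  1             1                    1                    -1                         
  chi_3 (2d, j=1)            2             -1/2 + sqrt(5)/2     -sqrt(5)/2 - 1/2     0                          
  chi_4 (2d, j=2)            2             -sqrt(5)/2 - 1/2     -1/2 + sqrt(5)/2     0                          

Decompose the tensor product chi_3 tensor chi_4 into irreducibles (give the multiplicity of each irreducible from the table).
chi_3 tensor chi_4 = chi_3 + chi_4 (all other irreducibles have multiplicity 0).

Working: The character of a tensor product is the pointwise product (chi_3 * chi_4)(C) = chi_3(C) * chi_4(C):
  {e}: (2)*(2), {r^1, r^4}: (-1/2 + sqrt(5)/2)*(-sqrt(5)/2 - 1/2), {r^2, r^3}: (-sqrt(5)/2 - 1/2)*(-1/2 + sqrt(5)/2), {s, sr, ..., sr^4}: (0)*(0)
so (chi_3 * chi_4) takes values
  {e} -> 4, {r^1, r^4} -> -1, {r^2, r^3} -> -1, {s, sr, ..., sr^4} -> 0.
Now take the inner product of this character with each irreducible chi from the table, <chi_3*chi_4, chi> = (1/10) sum_C |C| (chi_3*chi_4)(C) conj(chi(C)):
  <chi_3*chi_4, chi_1> = (1/10)[1*(4)*conj(1) + 2*(-1)*conj(1) + 2*(-1)*conj(1) + 5*(0)*conj(1)]
      = (1/10)[(4) + (-2) + (-2) + (0)] = 0/10 = 0
  <chi_3*chi_4, chi_2> = (1/10)[1*(4)*conj(1) + 2*(-1)*conj(1) + 2*(-1)*conj(1) + 5*(0)*conj(-1)]
      = (1/10)[(4) + (-2) + (-2) + (0)] = 0/10 = 0
  <chi_3*chi_4, chi_3> = (1/10)[1*(4)*conj(2) + 2*(-1)*conj(-1/2 + sqrt(5)/2) + 2*(-1)*conj(-sqrt(5)/2 - 1/2) + 5*(0)*conj(0)]
      = (1/10)[(8) + (1 - sqrt(5)) + (1 + sqrt(5)) + (0)] = 10/10 = 1
  <chi_3*chi_4, chi_4> = (1/10)[1*(4)*conj(2) + 2*(-1)*conj(-sqrt(5)/2 - 1/2) + 2*(-1)*conj(-1/2 + sqrt(5)/2) + 5*(0)*conj(0)]
      = (1/10)[(8) + (1 + sqrt(5)) + (1 - sqrt(5)) + (0)] = 10/10 = 1
Hence the multiplicities are chi_3: 1, chi_4: 1. Dimension check: dim(chi_3)*dim(chi_4) = 2*2 = 4 and sum (mult * dim) = 1*2 + 1*2 = 4.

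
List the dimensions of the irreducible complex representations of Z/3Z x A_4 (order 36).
Dimensions: 1, 1, 1, 1, 1, 1, 1, 1, 1, 3, 3, 3

Why: There are 12 irreducibles (= number of conjugacy classes). Their dimensions d_i satisfy sum d_i^2 = |G| = 36: 1 + 1 + 1 + 1 + 1 + 1 + 1 + 1 + 1 + 9 + 9 + 9 = 36. (For the product with Z/3Z: each of the 3 1-dim characters of Z/3Z tensors with each irrep of A_4, giving 3 copies of each A_4-dimension.)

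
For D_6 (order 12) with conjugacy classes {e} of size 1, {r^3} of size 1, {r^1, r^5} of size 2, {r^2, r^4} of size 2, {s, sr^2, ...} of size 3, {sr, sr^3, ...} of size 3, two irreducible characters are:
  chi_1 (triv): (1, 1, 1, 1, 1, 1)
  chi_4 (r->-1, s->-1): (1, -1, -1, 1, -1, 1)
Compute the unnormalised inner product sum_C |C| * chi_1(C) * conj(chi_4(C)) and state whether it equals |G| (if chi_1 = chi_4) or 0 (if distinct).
Sum = 0; so <chi_1, chi_4> = 0 (distinct irreducibles are orthogonal).

Why: Compute term by term over conjugacy classes (|C| * chi_1(C) * conj(chi_4(C))):
  1*(1)*conj(1) + 1*(1)*conj(-1) + 2*(1)*conj(-1) + 2*(1)*conj(1) + 3*(1)*conj(-1) + 3*(1)*conj(1)
  = (1) + (-1) + (-2) + (2) + (-3) + (3)
  = 0.
Dividing by |G| = 12 gives 0/12 = 0, matching the row-orthogonality relation <chi_1, chi_4> = [chi_1 = chi_4].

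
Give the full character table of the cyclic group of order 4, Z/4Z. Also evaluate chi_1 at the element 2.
Character table of Z/4Z (irreps indexed chi_0,...,chi_3 with chi_k(m) = zeta_4^(k*m), zeta_4 = exp(2*pi*i/4)):
  irrep \ class  {0} (size 1)  {1} (size 1)  {2} (size 1)  {3} (size 1)
  chi_0          1             1             1             1           
  chi_1          1             I             -1            -I          
  chi_2          1             -1            1             -1          
  chi_3          1             -I            -1            I           

Spot check: chi_1(2) = zeta_4^(1*2) = zeta_4^2 = -1.

Working: Z/4Z is abelian, so all 4 irreducible complex representations are 1-dimensional. They are given by chi_k(m) = zeta_4^(k*m) for k = 0,...,3. Row orthogonality: sum_m chi_k(m) conj(chi_l(m)) = 4 * [k = l].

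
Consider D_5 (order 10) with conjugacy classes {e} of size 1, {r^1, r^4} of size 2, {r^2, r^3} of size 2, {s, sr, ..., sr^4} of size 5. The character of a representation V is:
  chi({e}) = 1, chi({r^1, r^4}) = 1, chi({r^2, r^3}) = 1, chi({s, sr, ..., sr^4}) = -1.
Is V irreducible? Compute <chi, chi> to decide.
Irreducible: <chi, chi> = 1.

Explanation: <chi, chi> = (1/|G|) sum_C |C| * |chi(C)|^2 = (1/10)[1*|1|^2 + 2*|1|^2 + 2*|1|^2 + 5*|-1|^2]
  = (1/10)[(1) + (2) + (2) + (5)] = 10/10 = 1.
A character is irreducible iff <chi, chi> = 1, so this representation is irreducible.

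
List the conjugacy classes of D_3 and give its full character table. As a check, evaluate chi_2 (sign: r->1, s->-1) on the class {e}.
Conjugacy classes: {e} of size 1, {r^1, r^2} of size 2, {s, sr, ..., sr^2} of size 3.
Character table:
  irrep \ class              {e} (size 1)  {r^1, r^2} (size 2)  {s, sr, ..., sr^2} (size 3)
  chi_1 (triv)               1             1                    1                          
  chi_2 (sign: r->1, s->-1)  1             1                    -1                         
  chi_3 (2d, j=1)            2             -1                   0                          

Spot check: chi_2 (sign: r->1, s->-1) on {e} = 1.

D_3 has order 2*3 = 6 with 3 conjugacy classes, hence 3 irreducibles. Sum of squared dims 1 + 1 + 4 = 6 = |G|. Linear characters come from the abelianisation; the 2-dimensional irreps have character r^k -> 2*cos(2*pi*j*k/3), reflections -> 0.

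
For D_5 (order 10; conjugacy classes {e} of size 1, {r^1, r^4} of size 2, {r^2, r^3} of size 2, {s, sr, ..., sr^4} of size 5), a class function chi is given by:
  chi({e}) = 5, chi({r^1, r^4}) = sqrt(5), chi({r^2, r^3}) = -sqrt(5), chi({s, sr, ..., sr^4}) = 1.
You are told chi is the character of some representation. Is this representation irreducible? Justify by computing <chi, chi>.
Not irreducible (reducible): <chi, chi> = 5 > 1.

<chi, chi> = (1/|G|) sum_C |C| * |chi(C)|^2 = (1/10)[1*|5|^2 + 2*|sqrt(5)|^2 + 2*|-sqrt(5)|^2 + 5*|1|^2]
  = (1/10)[(25) + (10) + (10) + (5)] = 50/10 = 5.
A character is irreducible iff <chi, chi> = 1, so this representation is reducible.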